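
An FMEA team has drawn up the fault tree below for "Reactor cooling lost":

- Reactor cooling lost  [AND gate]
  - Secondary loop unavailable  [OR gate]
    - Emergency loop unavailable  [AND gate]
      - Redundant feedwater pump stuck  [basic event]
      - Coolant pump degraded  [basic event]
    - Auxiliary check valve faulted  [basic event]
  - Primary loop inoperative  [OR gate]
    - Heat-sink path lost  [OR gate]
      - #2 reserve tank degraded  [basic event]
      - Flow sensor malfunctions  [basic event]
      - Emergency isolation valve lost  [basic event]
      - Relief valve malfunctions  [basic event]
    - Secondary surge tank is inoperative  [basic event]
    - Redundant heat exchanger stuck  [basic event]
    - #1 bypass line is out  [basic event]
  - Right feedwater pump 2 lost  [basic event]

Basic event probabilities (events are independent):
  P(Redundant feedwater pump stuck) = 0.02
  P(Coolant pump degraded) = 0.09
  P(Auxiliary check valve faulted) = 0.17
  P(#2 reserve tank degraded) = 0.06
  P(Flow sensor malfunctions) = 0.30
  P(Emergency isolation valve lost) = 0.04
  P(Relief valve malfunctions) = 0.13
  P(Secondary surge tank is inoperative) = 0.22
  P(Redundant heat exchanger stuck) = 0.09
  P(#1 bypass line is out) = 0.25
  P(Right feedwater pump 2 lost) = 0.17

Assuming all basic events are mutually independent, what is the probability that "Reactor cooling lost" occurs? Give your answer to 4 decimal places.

0.0206

P(Emergency loop unavailable) [AND] = 0.02 × 0.09 = 0.001800
P(Secondary loop unavailable) [OR] = 1 − (1−0.001800) × (1−0.17) = 0.171494
P(Heat-sink path lost) [OR] = 1 − (1−0.06) × (1−0.30) × (1−0.04) × (1−0.13) = 0.450438
P(Primary loop inoperative) [OR] = 1 − (1−0.450438) × (1−0.22) × (1−0.09) × (1−0.25) = 0.707441
P(Reactor cooling lost) [AND] = 0.171494 × 0.707441 × 0.17 = 0.020625
Rounded to 4 decimal places: P(Reactor cooling lost) ≈ 0.0206.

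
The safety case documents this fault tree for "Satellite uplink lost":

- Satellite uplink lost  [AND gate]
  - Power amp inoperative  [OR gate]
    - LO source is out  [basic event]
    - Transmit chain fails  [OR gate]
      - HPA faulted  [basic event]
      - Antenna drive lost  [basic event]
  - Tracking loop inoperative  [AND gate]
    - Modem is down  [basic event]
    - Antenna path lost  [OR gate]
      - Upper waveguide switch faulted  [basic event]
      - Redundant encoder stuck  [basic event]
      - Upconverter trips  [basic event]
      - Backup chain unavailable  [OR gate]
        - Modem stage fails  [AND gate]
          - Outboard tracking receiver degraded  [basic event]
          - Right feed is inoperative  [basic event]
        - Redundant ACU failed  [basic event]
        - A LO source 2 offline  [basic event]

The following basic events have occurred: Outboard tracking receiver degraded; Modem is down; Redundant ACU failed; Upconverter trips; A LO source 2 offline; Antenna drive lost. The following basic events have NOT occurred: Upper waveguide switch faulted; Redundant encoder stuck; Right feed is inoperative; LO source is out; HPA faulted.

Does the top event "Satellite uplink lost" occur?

Transmit chain fails [OR]: HPA faulted=not, Antenna drive lost=occurs → at least one input occurs → occurs.
Power amp inoperative [OR]: LO source is out=not, Transmit chain fails=occurs → at least one input occurs → occurs.
Modem stage fails [AND]: Outboard tracking receiver degraded=occurs, Right feed is inoperative=not → not all inputs occur → does not occur.
Backup chain unavailable [OR]: Modem stage fails=not, Redundant ACU failed=occurs, A LO source 2 offline=occurs → at least one input occurs → occurs.
Antenna path lost [OR]: Upper waveguide switch faulted=not, Redundant encoder stuck=not, Upconverter trips=occurs, Backup chain unavailable=occurs → at least one input occurs → occurs.
Tracking loop inoperative [AND]: Modem is down=occurs, Antenna path lost=occurs → all inputs occur → occurs.
Satellite uplink lost [AND]: Power amp inoperative=occurs, Tracking loop inoperative=occurs → all inputs occur → occurs.

Yes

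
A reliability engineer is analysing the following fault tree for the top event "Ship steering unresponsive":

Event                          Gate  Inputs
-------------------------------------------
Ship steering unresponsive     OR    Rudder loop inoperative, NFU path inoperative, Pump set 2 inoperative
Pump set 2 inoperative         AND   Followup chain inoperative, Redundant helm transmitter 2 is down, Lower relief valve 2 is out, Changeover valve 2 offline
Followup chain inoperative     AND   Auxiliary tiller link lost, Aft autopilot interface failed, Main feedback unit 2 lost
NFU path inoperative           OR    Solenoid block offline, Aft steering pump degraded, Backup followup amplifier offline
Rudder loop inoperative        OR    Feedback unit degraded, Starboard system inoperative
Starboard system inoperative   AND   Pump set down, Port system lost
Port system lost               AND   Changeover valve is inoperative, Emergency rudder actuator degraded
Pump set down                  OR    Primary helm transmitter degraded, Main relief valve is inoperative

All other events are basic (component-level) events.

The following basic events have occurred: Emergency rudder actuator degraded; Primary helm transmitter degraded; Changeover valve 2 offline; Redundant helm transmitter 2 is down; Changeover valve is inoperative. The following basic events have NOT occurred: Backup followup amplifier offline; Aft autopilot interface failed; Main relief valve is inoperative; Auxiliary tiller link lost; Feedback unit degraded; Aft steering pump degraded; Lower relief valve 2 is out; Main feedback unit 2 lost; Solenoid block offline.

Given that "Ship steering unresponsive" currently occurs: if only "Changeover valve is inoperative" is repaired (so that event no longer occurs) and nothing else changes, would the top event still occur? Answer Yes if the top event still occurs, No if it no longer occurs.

Counterfactual: set "Changeover valve is inoperative" to not occurred.
Pump set down [OR]: Primary helm transmitter degraded=occurs, Main relief valve is inoperative=not → at least one input occurs → occurs.
Port system lost [AND]: Changeover valve is inoperative=not, Emergency rudder actuator degraded=occurs → not all inputs occur → does not occur.
Starboard system inoperative [AND]: Pump set down=occurs, Port system lost=not → not all inputs occur → does not occur.
Rudder loop inoperative [OR]: Feedback unit degraded=not, Starboard system inoperative=not → no input occurs → does not occur.
NFU path inoperative [OR]: Solenoid block offline=not, Aft steering pump degraded=not, Backup followup amplifier offline=not → no input occurs → does not occur.
Followup chain inoperative [AND]: Auxiliary tiller link lost=not, Aft autopilot interface failed=not, Main feedback unit 2 lost=not → not all inputs occur → does not occur.
Pump set 2 inoperative [AND]: Followup chain inoperative=not, Redundant helm transmitter 2 is down=occurs, Lower relief valve 2 is out=not, Changeover valve 2 offline=occurs → not all inputs occur → does not occur.
Ship steering unresponsive [OR]: Rudder loop inoperative=not, NFU path inoperative=not, Pump set 2 inoperative=not → no input occurs → does not occur.

No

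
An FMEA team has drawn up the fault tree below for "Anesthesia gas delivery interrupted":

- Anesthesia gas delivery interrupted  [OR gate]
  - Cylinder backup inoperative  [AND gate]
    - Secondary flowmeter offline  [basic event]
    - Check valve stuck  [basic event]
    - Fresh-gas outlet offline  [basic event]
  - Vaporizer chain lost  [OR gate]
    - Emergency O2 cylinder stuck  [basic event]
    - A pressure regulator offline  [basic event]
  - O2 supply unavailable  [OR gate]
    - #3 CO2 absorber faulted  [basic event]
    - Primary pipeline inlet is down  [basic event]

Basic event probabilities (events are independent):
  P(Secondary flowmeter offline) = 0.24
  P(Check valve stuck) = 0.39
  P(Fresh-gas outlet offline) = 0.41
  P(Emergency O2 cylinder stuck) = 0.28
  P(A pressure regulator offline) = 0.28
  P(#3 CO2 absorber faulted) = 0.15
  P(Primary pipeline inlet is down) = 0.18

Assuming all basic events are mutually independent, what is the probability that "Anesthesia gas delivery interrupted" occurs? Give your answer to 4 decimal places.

0.6525

P(Cylinder backup inoperative) [AND] = 0.24 × 0.39 × 0.41 = 0.038376
P(Vaporizer chain lost) [OR] = 1 − (1−0.28) × (1−0.28) = 0.481600
P(O2 supply unavailable) [OR] = 1 − (1−0.15) × (1−0.18) = 0.303000
P(Anesthesia gas delivery interrupted) [OR] = 1 − (1−0.038376) × (1−0.481600) × (1−0.303000) = 0.652541
Rounded to 4 decimal places: P(Anesthesia gas delivery interrupted) ≈ 0.6525.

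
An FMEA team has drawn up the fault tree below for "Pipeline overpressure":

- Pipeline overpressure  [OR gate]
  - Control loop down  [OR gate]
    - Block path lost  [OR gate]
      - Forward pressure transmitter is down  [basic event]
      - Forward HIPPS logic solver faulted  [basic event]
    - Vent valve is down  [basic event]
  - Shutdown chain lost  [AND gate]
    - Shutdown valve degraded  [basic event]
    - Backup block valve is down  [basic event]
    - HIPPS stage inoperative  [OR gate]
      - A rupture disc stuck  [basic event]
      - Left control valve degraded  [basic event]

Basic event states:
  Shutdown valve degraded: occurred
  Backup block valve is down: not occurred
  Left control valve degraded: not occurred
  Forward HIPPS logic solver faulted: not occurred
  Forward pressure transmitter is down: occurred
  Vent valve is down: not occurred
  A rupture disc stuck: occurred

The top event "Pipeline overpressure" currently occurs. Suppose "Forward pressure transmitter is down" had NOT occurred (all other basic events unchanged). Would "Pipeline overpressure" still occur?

Counterfactual: set "Forward pressure transmitter is down" to not occurred.
Block path lost [OR]: Forward pressure transmitter is down=not, Forward HIPPS logic solver faulted=not → no input occurs → does not occur.
Control loop down [OR]: Block path lost=not, Vent valve is down=not → no input occurs → does not occur.
HIPPS stage inoperative [OR]: A rupture disc stuck=occurs, Left control valve degraded=not → at least one input occurs → occurs.
Shutdown chain lost [AND]: Shutdown valve degraded=occurs, Backup block valve is down=not, HIPPS stage inoperative=occurs → not all inputs occur → does not occur.
Pipeline overpressure [OR]: Control loop down=not, Shutdown chain lost=not → no input occurs → does not occur.

No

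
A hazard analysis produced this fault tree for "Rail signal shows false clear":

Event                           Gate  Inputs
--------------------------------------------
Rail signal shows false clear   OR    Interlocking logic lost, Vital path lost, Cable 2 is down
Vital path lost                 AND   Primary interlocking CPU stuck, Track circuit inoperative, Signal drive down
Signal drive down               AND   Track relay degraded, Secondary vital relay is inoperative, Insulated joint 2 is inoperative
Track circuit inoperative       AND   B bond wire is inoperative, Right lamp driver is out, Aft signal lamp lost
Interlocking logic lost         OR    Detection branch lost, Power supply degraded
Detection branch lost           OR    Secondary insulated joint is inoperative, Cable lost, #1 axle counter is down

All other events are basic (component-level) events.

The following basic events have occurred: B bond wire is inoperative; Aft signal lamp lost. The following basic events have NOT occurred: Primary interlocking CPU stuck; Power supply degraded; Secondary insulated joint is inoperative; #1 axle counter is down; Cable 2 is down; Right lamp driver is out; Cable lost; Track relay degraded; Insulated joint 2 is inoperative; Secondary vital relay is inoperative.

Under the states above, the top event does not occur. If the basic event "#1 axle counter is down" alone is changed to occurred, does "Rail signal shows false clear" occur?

Yes

Counterfactual: set "#1 axle counter is down" to occurred.
Detection branch lost [OR]: Secondary insulated joint is inoperative=not, Cable lost=not, #1 axle counter is down=occurs → at least one input occurs → occurs.
Interlocking logic lost [OR]: Detection branch lost=occurs, Power supply degraded=not → at least one input occurs → occurs.
Track circuit inoperative [AND]: B bond wire is inoperative=occurs, Right lamp driver is out=not, Aft signal lamp lost=occurs → not all inputs occur → does not occur.
Signal drive down [AND]: Track relay degraded=not, Secondary vital relay is inoperative=not, Insulated joint 2 is inoperative=not → not all inputs occur → does not occur.
Vital path lost [AND]: Primary interlocking CPU stuck=not, Track circuit inoperative=not, Signal drive down=not → not all inputs occur → does not occur.
Rail signal shows false clear [OR]: Interlocking logic lost=occurs, Vital path lost=not, Cable 2 is down=not → at least one input occurs → occurs.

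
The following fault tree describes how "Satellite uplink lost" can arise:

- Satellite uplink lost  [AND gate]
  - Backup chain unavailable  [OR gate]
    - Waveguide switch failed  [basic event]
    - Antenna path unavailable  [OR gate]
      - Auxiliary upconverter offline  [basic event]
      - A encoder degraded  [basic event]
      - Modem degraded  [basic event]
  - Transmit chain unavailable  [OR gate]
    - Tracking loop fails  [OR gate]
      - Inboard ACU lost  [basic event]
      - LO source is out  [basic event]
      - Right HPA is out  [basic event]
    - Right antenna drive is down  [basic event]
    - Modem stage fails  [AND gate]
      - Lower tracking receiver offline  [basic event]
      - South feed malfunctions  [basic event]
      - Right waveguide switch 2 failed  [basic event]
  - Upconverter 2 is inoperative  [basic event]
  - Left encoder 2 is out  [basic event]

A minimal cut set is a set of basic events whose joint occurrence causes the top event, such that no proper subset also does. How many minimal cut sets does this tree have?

Antenna path unavailable [OR]: union of children's cut sets → 3 cut set(s).
Backup chain unavailable [OR]: union of children's cut sets → 4 cut set(s).
Tracking loop fails [OR]: union of children's cut sets → 3 cut set(s).
Modem stage fails [AND]: one cut set from each child combined → 1 × 1 × 1 = 1 cut set(s).
Transmit chain unavailable [OR]: union of children's cut sets → 5 cut set(s).
Satellite uplink lost [AND]: one cut set from each child combined → 4 × 5 × 1 × 1 = 20 cut set(s).

20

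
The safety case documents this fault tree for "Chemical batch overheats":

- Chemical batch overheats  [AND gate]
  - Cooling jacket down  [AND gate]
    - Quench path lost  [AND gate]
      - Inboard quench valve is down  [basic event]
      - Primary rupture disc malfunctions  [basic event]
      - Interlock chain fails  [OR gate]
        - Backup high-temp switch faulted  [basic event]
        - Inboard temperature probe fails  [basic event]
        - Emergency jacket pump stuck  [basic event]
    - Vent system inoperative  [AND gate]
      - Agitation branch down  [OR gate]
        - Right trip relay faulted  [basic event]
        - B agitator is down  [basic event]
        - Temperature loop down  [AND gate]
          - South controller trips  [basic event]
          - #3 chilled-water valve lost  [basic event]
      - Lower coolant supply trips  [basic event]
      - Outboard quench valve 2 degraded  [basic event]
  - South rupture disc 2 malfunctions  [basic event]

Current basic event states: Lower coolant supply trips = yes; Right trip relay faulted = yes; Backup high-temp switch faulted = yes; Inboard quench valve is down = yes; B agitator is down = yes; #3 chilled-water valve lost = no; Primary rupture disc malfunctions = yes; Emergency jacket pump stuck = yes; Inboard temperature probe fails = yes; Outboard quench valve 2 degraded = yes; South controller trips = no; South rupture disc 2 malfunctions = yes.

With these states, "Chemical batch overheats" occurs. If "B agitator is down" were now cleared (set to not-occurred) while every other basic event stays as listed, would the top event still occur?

Yes

Counterfactual: set "B agitator is down" to not occurred.
Interlock chain fails [OR]: Backup high-temp switch faulted=occurs, Inboard temperature probe fails=occurs, Emergency jacket pump stuck=occurs → at least one input occurs → occurs.
Quench path lost [AND]: Inboard quench valve is down=occurs, Primary rupture disc malfunctions=occurs, Interlock chain fails=occurs → all inputs occur → occurs.
Temperature loop down [AND]: South controller trips=not, #3 chilled-water valve lost=not → not all inputs occur → does not occur.
Agitation branch down [OR]: Right trip relay faulted=occurs, B agitator is down=not, Temperature loop down=not → at least one input occurs → occurs.
Vent system inoperative [AND]: Agitation branch down=occurs, Lower coolant supply trips=occurs, Outboard quench valve 2 degraded=occurs → all inputs occur → occurs.
Cooling jacket down [AND]: Quench path lost=occurs, Vent system inoperative=occurs → all inputs occur → occurs.
Chemical batch overheats [AND]: Cooling jacket down=occurs, South rupture disc 2 malfunctions=occurs → all inputs occur → occurs.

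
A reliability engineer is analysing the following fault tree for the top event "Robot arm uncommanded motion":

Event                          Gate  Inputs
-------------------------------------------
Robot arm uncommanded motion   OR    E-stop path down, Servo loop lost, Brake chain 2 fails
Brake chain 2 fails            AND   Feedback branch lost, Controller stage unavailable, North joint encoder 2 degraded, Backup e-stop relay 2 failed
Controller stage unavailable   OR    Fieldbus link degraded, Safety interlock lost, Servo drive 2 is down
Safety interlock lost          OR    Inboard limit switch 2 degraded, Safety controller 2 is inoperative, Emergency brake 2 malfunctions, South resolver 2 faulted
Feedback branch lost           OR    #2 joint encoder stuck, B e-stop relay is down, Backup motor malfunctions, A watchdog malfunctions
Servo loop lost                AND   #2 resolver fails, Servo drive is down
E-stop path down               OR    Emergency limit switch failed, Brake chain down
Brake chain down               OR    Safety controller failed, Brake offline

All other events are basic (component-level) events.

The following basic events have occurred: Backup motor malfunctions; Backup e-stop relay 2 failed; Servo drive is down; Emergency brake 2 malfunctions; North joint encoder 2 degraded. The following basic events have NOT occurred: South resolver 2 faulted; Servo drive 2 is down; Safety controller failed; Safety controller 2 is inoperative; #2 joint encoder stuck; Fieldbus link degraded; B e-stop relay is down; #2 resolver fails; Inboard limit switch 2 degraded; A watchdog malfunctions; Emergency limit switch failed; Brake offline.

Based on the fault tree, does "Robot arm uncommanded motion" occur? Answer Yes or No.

Brake chain down [OR]: Safety controller failed=not, Brake offline=not → no input occurs → does not occur.
E-stop path down [OR]: Emergency limit switch failed=not, Brake chain down=not → no input occurs → does not occur.
Servo loop lost [AND]: #2 resolver fails=not, Servo drive is down=occurs → not all inputs occur → does not occur.
Feedback branch lost [OR]: #2 joint encoder stuck=not, B e-stop relay is down=not, Backup motor malfunctions=occurs, A watchdog malfunctions=not → at least one input occurs → occurs.
Safety interlock lost [OR]: Inboard limit switch 2 degraded=not, Safety controller 2 is inoperative=not, Emergency brake 2 malfunctions=occurs, South resolver 2 faulted=not → at least one input occurs → occurs.
Controller stage unavailable [OR]: Fieldbus link degraded=not, Safety interlock lost=occurs, Servo drive 2 is down=not → at least one input occurs → occurs.
Brake chain 2 fails [AND]: Feedback branch lost=occurs, Controller stage unavailable=occurs, North joint encoder 2 degraded=occurs, Backup e-stop relay 2 failed=occurs → all inputs occur → occurs.
Robot arm uncommanded motion [OR]: E-stop path down=not, Servo loop lost=not, Brake chain 2 fails=occurs → at least one input occurs → occurs.

Yes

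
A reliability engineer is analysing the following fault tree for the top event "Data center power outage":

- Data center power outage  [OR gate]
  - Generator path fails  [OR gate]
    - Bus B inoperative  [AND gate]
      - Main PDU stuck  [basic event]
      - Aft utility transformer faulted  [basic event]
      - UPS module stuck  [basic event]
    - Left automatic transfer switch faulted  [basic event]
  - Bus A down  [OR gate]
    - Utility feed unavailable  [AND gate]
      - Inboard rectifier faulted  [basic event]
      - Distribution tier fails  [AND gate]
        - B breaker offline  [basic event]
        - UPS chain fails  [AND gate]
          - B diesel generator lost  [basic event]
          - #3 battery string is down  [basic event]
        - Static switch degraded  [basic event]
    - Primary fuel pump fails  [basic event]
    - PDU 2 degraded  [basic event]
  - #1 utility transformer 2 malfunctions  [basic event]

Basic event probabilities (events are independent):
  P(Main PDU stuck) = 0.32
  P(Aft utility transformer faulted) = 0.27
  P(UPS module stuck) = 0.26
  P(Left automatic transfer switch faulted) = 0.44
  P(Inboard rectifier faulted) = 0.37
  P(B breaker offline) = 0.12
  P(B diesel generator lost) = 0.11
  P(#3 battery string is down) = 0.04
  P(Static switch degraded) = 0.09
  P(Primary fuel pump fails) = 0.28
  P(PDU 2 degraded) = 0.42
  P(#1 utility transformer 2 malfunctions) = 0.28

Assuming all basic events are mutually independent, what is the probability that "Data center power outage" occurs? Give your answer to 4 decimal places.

0.8354

P(Bus B inoperative) [AND] = 0.32 × 0.27 × 0.26 = 0.022464
P(Generator path fails) [OR] = 1 − (1−0.022464) × (1−0.44) = 0.452580
P(UPS chain fails) [AND] = 0.11 × 0.04 = 0.004400
P(Distribution tier fails) [AND] = 0.12 × 0.004400 × 0.09 = 0.000048
P(Utility feed unavailable) [AND] = 0.37 × 0.000048 = 0.000018
P(Bus A down) [OR] = 1 − (1−0.000018) × (1−0.28) × (1−0.42) = 0.582408
P(Data center power outage) [OR] = 1 − (1−0.452580) × (1−0.582408) × (1−0.28) = 0.835409
Rounded to 4 decimal places: P(Data center power outage) ≈ 0.8354.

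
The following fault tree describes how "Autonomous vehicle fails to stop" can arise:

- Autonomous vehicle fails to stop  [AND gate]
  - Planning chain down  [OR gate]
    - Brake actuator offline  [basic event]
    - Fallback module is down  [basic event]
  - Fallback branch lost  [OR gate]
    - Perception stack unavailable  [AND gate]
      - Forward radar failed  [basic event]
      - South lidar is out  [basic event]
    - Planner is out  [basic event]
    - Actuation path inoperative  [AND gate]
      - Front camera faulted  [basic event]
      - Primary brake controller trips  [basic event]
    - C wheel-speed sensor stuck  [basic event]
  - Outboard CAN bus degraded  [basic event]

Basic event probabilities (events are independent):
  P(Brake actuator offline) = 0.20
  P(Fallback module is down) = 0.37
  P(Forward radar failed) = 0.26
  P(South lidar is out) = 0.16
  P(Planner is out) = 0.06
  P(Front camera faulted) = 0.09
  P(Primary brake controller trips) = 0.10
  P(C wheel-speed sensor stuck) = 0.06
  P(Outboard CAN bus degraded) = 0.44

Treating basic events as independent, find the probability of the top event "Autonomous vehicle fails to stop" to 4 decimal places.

P(Planning chain down) [OR] = 1 − (1−0.20) × (1−0.37) = 0.496000
P(Perception stack unavailable) [AND] = 0.26 × 0.16 = 0.041600
P(Actuation path inoperative) [AND] = 0.09 × 0.10 = 0.009000
P(Fallback branch lost) [OR] = 1 − (1−0.041600) × (1−0.06) × (1−0.009000) × (1−0.06) = 0.160779
P(Autonomous vehicle fails to stop) [AND] = 0.496000 × 0.160779 × 0.44 = 0.035088
Rounded to 4 decimal places: P(Autonomous vehicle fails to stop) ≈ 0.0351.

0.0351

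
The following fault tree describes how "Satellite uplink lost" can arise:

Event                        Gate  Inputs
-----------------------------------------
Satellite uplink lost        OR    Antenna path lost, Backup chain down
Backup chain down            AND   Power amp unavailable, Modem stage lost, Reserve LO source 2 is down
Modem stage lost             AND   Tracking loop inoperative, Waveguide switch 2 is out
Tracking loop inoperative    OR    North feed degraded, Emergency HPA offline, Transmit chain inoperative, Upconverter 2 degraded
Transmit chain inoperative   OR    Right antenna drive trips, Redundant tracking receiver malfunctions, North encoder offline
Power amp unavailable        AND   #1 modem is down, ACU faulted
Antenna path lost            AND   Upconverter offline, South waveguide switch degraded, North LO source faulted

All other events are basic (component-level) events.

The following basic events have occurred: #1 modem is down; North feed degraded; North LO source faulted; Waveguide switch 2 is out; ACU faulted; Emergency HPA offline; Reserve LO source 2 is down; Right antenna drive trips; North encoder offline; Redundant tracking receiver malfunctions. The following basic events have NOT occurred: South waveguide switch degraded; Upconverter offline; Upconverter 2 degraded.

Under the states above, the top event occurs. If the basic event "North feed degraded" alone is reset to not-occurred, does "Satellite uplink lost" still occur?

Yes

Counterfactual: set "North feed degraded" to not occurred.
Antenna path lost [AND]: Upconverter offline=not, South waveguide switch degraded=not, North LO source faulted=occurs → not all inputs occur → does not occur.
Power amp unavailable [AND]: #1 modem is down=occurs, ACU faulted=occurs → all inputs occur → occurs.
Transmit chain inoperative [OR]: Right antenna drive trips=occurs, Redundant tracking receiver malfunctions=occurs, North encoder offline=occurs → at least one input occurs → occurs.
Tracking loop inoperative [OR]: North feed degraded=not, Emergency HPA offline=occurs, Transmit chain inoperative=occurs, Upconverter 2 degraded=not → at least one input occurs → occurs.
Modem stage lost [AND]: Tracking loop inoperative=occurs, Waveguide switch 2 is out=occurs → all inputs occur → occurs.
Backup chain down [AND]: Power amp unavailable=occurs, Modem stage lost=occurs, Reserve LO source 2 is down=occurs → all inputs occur → occurs.
Satellite uplink lost [OR]: Antenna path lost=not, Backup chain down=occurs → at least one input occurs → occurs.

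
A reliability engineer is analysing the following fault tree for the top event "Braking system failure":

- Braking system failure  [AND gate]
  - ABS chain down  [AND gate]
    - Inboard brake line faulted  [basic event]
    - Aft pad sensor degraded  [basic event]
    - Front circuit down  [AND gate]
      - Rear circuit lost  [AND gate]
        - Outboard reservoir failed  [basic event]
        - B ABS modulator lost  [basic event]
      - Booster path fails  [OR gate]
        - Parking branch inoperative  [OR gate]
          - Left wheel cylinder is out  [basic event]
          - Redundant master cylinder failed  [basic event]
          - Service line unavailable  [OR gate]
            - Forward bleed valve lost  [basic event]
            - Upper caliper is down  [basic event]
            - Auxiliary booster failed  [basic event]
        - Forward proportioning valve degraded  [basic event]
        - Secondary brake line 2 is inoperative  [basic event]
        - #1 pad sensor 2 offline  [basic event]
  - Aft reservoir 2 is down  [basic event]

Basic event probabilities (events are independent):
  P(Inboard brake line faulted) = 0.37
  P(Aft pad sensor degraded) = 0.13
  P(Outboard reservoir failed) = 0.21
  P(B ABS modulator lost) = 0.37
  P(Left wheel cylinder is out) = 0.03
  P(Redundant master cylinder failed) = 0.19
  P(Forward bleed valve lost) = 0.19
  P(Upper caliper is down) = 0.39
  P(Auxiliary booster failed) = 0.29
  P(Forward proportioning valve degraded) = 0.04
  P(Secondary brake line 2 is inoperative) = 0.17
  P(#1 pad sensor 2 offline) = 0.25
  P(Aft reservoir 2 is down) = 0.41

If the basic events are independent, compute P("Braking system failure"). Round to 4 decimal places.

0.0013

P(Rear circuit lost) [AND] = 0.21 × 0.37 = 0.077700
P(Service line unavailable) [OR] = 1 − (1−0.19) × (1−0.39) × (1−0.29) = 0.649189
P(Parking branch inoperative) [OR] = 1 − (1−0.03) × (1−0.19) × (1−0.649189) = 0.724368
P(Booster path fails) [OR] = 1 − (1−0.724368) × (1−0.04) × (1−0.17) × (1−0.25) = 0.835282
P(Front circuit down) [AND] = 0.077700 × 0.835282 = 0.064901
P(ABS chain down) [AND] = 0.37 × 0.13 × 0.064901 = 0.003122
P(Braking system failure) [AND] = 0.003122 × 0.41 = 0.001280
Rounded to 4 decimal places: P(Braking system failure) ≈ 0.0013.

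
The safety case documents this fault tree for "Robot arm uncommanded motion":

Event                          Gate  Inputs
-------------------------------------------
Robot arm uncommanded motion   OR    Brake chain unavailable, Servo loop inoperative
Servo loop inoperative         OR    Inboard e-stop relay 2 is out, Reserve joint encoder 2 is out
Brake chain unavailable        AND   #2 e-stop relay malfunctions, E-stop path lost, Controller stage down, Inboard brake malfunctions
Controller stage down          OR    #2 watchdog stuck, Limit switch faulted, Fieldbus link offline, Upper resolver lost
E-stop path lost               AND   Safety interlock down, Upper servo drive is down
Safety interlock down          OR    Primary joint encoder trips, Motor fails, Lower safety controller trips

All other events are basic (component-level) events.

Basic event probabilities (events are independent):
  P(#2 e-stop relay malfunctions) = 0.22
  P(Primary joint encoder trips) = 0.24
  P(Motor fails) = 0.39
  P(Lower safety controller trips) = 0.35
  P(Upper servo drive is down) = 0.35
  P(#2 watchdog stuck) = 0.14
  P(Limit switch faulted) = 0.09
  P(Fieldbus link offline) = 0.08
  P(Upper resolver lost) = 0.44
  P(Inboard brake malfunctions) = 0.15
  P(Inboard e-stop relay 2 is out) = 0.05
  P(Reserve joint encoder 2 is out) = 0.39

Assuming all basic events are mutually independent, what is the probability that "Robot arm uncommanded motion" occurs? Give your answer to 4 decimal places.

P(Safety interlock down) [OR] = 1 − (1−0.24) × (1−0.39) × (1−0.35) = 0.698660
P(E-stop path lost) [AND] = 0.698660 × 0.35 = 0.244531
P(Controller stage down) [OR] = 1 − (1−0.14) × (1−0.09) × (1−0.08) × (1−0.44) = 0.596804
P(Brake chain unavailable) [AND] = 0.22 × 0.244531 × 0.596804 × 0.15 = 0.004816
P(Servo loop inoperative) [OR] = 1 − (1−0.05) × (1−0.39) = 0.420500
P(Robot arm uncommanded motion) [OR] = 1 − (1−0.004816) × (1−0.420500) = 0.423291
Rounded to 4 decimal places: P(Robot arm uncommanded motion) ≈ 0.4233.

0.4233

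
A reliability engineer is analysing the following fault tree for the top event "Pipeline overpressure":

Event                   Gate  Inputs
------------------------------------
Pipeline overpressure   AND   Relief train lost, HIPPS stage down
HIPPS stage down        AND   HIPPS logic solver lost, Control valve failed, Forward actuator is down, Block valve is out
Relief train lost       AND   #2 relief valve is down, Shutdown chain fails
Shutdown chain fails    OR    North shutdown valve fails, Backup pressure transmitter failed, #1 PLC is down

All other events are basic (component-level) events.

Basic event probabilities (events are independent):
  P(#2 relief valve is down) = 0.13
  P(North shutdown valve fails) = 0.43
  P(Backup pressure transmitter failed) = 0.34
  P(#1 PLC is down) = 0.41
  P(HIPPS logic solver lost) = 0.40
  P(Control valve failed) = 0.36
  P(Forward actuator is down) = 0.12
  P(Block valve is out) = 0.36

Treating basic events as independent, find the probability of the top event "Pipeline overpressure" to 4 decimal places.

0.0006

P(Shutdown chain fails) [OR] = 1 − (1−0.43) × (1−0.34) × (1−0.41) = 0.778042
P(Relief train lost) [AND] = 0.13 × 0.778042 = 0.101145
P(HIPPS stage down) [AND] = 0.40 × 0.36 × 0.12 × 0.36 = 0.006221
P(Pipeline overpressure) [AND] = 0.101145 × 0.006221 = 0.000629
Rounded to 4 decimal places: P(Pipeline overpressure) ≈ 0.0006.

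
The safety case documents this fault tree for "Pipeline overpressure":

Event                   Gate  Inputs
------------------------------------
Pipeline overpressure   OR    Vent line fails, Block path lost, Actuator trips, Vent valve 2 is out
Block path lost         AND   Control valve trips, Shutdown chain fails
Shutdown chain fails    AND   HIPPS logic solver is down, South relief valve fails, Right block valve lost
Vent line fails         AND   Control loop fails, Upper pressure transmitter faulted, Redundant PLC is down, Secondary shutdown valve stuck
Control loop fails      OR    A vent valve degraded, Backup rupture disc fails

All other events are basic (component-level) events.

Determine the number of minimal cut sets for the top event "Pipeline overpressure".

5

Control loop fails [OR]: union of children's cut sets → 2 cut set(s).
Vent line fails [AND]: one cut set from each child combined → 2 × 1 × 1 × 1 = 2 cut set(s).
Shutdown chain fails [AND]: one cut set from each child combined → 1 × 1 × 1 = 1 cut set(s).
Block path lost [AND]: one cut set from each child combined → 1 × 1 = 1 cut set(s).
Pipeline overpressure [OR]: union of children's cut sets → 5 cut set(s).
Minimal cut sets: {A vent valve degraded, Redundant PLC is down, Secondary shutdown valve stuck, Upper pressure transmitter faulted}; {Backup rupture disc fails, Redundant PLC is down, Secondary shutdown valve stuck, Upper pressure transmitter faulted}; {Control valve trips, HIPPS logic solver is down, Right block valve lost, South relief valve fails}; {Actuator trips}; {Vent valve 2 is out}.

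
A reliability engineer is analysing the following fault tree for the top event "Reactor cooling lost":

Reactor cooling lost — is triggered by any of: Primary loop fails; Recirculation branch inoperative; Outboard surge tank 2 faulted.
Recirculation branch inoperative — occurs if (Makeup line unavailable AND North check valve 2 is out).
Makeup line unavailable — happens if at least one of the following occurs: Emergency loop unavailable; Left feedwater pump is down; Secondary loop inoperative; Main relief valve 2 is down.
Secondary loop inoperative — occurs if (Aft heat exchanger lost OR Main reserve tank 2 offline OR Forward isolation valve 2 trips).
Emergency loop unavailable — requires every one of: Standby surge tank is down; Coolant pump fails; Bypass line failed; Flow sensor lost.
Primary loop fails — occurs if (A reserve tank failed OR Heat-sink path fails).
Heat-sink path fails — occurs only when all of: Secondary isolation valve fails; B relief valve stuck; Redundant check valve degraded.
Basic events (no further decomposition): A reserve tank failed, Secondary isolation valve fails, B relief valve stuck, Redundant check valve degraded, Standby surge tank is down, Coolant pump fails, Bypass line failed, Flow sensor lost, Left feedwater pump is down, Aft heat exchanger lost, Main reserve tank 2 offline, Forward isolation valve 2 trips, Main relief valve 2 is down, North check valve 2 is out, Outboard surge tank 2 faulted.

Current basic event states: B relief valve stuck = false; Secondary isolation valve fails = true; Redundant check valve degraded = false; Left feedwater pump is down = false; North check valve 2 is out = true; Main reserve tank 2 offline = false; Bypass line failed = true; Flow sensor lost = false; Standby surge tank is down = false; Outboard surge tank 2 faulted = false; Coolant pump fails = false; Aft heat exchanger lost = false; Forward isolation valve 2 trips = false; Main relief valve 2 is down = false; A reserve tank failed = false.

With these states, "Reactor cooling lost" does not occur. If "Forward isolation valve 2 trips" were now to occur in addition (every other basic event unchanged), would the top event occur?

Counterfactual: set "Forward isolation valve 2 trips" to occurred.
Heat-sink path fails [AND]: Secondary isolation valve fails=occurs, B relief valve stuck=not, Redundant check valve degraded=not → not all inputs occur → does not occur.
Primary loop fails [OR]: A reserve tank failed=not, Heat-sink path fails=not → no input occurs → does not occur.
Emergency loop unavailable [AND]: Standby surge tank is down=not, Coolant pump fails=not, Bypass line failed=occurs, Flow sensor lost=not → not all inputs occur → does not occur.
Secondary loop inoperative [OR]: Aft heat exchanger lost=not, Main reserve tank 2 offline=not, Forward isolation valve 2 trips=occurs → at least one input occurs → occurs.
Makeup line unavailable [OR]: Emergency loop unavailable=not, Left feedwater pump is down=not, Secondary loop inoperative=occurs, Main relief valve 2 is down=not → at least one input occurs → occurs.
Recirculation branch inoperative [AND]: Makeup line unavailable=occurs, North check valve 2 is out=occurs → all inputs occur → occurs.
Reactor cooling lost [OR]: Primary loop fails=not, Recirculation branch inoperative=occurs, Outboard surge tank 2 faulted=not → at least one input occurs → occurs.

Yes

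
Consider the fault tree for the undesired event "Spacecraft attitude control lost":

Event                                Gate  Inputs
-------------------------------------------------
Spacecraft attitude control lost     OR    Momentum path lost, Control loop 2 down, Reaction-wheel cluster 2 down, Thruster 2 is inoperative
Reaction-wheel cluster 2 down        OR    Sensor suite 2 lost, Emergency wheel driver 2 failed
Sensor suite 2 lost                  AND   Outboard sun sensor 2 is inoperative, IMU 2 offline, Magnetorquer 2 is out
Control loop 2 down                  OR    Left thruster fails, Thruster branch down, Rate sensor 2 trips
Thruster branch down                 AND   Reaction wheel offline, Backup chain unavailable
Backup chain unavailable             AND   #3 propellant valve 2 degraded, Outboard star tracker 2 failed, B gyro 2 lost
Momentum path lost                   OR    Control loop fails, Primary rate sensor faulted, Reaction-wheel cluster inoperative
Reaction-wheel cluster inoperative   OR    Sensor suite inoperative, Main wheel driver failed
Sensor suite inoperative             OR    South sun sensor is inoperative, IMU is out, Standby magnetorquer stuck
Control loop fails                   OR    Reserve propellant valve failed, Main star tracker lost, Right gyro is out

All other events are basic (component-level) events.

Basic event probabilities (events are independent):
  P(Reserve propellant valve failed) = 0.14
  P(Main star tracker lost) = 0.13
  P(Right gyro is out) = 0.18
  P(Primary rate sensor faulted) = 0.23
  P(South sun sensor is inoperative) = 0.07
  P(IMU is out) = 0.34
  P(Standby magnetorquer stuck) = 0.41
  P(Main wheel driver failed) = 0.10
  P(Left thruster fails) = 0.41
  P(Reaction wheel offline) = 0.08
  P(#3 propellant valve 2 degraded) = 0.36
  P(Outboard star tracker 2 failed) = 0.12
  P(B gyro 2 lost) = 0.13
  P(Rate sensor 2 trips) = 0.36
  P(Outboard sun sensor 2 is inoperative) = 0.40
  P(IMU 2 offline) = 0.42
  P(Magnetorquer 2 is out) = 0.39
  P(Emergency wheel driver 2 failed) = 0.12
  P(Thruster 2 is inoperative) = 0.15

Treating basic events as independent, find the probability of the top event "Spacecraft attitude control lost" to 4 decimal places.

P(Control loop fails) [OR] = 1 − (1−0.14) × (1−0.13) × (1−0.18) = 0.386476
P(Sensor suite inoperative) [OR] = 1 − (1−0.07) × (1−0.34) × (1−0.41) = 0.637858
P(Reaction-wheel cluster inoperative) [OR] = 1 − (1−0.637858) × (1−0.10) = 0.674072
P(Momentum path lost) [OR] = 1 − (1−0.386476) × (1−0.23) × (1−0.674072) = 0.846027
P(Backup chain unavailable) [AND] = 0.36 × 0.12 × 0.13 = 0.005616
P(Thruster branch down) [AND] = 0.08 × 0.005616 = 0.000449
P(Control loop 2 down) [OR] = 1 − (1−0.41) × (1−0.000449) × (1−0.36) = 0.622570
P(Sensor suite 2 lost) [AND] = 0.40 × 0.42 × 0.39 = 0.065520
P(Reaction-wheel cluster 2 down) [OR] = 1 − (1−0.065520) × (1−0.12) = 0.177658
P(Spacecraft attitude control lost) [OR] = 1 − (1−0.846027) × (1−0.622570) × (1−0.177658) × (1−0.15) = 0.959379
Rounded to 4 decimal places: P(Spacecraft attitude control lost) ≈ 0.9594.

0.9594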